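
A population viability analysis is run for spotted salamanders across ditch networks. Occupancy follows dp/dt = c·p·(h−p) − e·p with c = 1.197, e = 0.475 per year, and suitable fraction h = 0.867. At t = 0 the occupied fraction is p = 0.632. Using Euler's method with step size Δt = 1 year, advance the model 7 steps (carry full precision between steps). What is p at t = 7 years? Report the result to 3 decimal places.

0.470

Update rule: p ← p + [c·p·(h−p) − e·p]·Δt with Δt = 1.
t = 1: p = 0.63200 + (-0.12242) = 0.50958
t = 2: p = 0.50958 + (-0.02403) = 0.48554
t = 3: p = 0.48554 + (-0.00893) = 0.47661
t = 4: p = 0.47661 + (-0.00367) = 0.47294
t = 5: p = 0.47294 + (-0.00156) = 0.47137
t = 6: p = 0.47137 + (-0.00068) = 0.47070
t = 7: p = 0.47070 + (-0.00029) = 0.47040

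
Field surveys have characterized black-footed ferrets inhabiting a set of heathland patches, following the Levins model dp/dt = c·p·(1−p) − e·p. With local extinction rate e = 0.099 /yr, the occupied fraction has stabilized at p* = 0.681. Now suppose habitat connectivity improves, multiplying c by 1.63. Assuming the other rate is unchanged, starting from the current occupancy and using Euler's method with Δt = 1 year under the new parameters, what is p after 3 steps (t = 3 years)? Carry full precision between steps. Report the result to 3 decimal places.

Balance c(1−p*) = e gives c = e/(1 − 0.68100) = 0.099/0.31900 = 0.31034.
Starting from p₀ = 0.68100; update p ← p + (dp/dt)·Δt with the new parameters.
t = 1: p = 0.68100 + (+0.04247) = 0.72347
t = 2: p = 0.72347 + (+0.02958) = 0.75305
t = 3: p = 0.75305 + (+0.01952) = 0.77257

0.773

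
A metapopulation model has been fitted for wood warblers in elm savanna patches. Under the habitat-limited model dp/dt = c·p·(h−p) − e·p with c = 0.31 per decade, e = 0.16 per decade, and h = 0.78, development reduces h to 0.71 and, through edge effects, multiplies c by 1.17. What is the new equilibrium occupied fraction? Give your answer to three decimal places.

0.269

Before: p* = h − e/c = 0.78 − 0.16/0.31 = 0.78 − 0.5161 = 0.2639.
After: c = 0.3627, e = 0.16, h = 0.71; p* = 0.71 − 0.16/0.3627 = 0.2689.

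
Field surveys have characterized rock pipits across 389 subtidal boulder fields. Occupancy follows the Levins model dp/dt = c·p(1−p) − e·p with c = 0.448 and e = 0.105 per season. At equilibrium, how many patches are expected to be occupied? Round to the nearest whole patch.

298

p* = 1 − e/c = 1 − 0.105/0.448 = 0.7656.
Expected occupied patches = N × p* = 389 × 0.7656 = 297.83 ≈ 298.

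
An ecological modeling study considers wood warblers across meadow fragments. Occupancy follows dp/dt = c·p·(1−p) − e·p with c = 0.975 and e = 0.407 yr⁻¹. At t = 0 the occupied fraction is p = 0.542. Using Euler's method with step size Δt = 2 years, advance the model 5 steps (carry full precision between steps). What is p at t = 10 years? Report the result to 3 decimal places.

0.583

Update rule: p ← p + [c·p·(1−p) − e·p]·Δt with Δt = 2.
p: 0.54200 → 0.58487  (Δp = +0.04287)
p: 0.58487 → 0.58224  (Δp = -0.00263)
p: 0.58224 → 0.58261  (Δp = +0.00037)
p: 0.58261 → 0.58256  (Δp = -0.00005)
p: 0.58256 → 0.58256  (Δp = +0.00001)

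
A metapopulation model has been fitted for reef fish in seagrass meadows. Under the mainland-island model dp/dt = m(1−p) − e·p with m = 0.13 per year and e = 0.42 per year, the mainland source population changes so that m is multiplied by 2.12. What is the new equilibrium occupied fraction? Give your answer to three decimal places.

0.396

Before: p* = 0.13/(0.13+0.42) = 0.2364.
After: m = 0.2756, e = 0.42; p* = 0.2756/0.6956 = 0.3962.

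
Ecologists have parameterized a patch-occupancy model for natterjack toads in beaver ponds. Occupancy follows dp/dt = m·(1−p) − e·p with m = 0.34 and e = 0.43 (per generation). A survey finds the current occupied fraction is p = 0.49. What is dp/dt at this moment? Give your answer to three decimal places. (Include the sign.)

-0.037

Colonization term: m·(1−p) = 0.34×0.5100 = 0.17340.
Extinction term: e·p = 0.21070.
dp/dt = 0.17340 − 0.21070 = -0.03730.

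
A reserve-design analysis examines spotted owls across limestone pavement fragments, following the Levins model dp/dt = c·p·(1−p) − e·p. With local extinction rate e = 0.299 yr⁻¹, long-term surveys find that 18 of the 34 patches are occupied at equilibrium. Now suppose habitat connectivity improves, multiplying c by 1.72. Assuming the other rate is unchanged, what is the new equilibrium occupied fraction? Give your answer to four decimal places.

0.7264

Observed p* = 18/34 = 0.52941.
Balance c(1−p*) = e gives c = e/(1 − 0.52941) = 0.299/0.47059 = 0.63537.
New p* = 1 − e/c = 1 − 0.29900/1.09284 = 0.72640.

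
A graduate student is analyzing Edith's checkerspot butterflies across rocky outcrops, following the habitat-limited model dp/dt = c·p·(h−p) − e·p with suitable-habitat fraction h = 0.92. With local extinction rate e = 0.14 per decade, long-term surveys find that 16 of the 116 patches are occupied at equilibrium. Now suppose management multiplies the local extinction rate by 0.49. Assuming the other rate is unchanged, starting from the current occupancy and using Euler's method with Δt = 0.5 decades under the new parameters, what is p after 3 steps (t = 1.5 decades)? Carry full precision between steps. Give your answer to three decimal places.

0.153

Observed p* = 16/116 = 0.13793.
Balance c(h−p*) = e gives c = e/(0.92 − 0.13793) = 0.14/0.78207 = 0.17901.
Starting from p₀ = 0.13793; update p ← p + (dp/dt)·Δt with the new parameters.
p: 0.13793 → 0.14286  (Δp = +0.00492)
p: 0.14286 → 0.14789  (Δp = +0.00504)
p: 0.14789 → 0.15304  (Δp = +0.00515)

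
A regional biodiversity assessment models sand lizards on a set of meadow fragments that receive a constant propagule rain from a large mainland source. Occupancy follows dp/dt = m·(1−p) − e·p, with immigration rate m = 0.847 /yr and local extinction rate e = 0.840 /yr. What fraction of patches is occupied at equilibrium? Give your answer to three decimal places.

At equilibrium the propagule rain into empty patches balances local extinction: m(1−p*) = e·p*.
p* = m/(m+e) = 0.847/(0.847+0.840) = 0.847/1.6870 = 0.5021.

0.502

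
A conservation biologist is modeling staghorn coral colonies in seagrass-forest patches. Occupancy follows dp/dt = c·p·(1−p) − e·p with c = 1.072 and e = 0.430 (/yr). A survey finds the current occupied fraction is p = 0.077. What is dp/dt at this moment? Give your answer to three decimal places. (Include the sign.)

0.043

Colonization term: c·p·(1−p) = 1.072×0.077×0.9230 = 0.07619.
Extinction term: e·p = 0.03311.
dp/dt = 0.07619 − 0.03311 = 0.04308.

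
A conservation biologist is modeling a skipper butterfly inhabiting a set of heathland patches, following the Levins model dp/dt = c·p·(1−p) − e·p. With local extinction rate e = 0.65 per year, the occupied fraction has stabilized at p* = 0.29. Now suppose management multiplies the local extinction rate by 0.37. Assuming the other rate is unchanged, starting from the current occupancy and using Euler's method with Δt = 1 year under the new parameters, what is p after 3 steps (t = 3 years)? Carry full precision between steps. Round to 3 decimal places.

Balance c(1−p*) = e gives c = e/(1 − 0.29000) = 0.65/0.71000 = 0.91549.
Starting from p₀ = 0.29000; update p ← p + (dp/dt)·Δt with the new parameters.
p: 0.29000 → 0.40876  (Δp = +0.11876)
p: 0.40876 → 0.53170  (Δp = +0.12295)
p: 0.53170 → 0.63178  (Δp = +0.10008)

0.632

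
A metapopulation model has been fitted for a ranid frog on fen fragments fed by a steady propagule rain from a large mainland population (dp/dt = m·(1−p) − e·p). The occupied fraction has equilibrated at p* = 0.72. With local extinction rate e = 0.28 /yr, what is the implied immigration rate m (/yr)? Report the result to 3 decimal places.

At equilibrium m(1−p*) = e·p*, so m = e·p*/(1−p*).
m = 0.28 × 0.72 / 0.2800 = 0.2016/0.2800 = 0.7200.

0.720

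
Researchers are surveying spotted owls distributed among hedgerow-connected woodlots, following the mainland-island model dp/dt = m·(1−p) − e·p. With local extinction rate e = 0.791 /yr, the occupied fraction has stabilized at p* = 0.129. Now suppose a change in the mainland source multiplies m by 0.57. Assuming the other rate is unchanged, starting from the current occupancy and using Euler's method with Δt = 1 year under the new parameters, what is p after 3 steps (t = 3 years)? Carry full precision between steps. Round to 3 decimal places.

Balance m(1−p*) = e·p* gives m = e·p*/(1−p*) = 0.791×0.12900/0.87100 = 0.11715.
Starting from p₀ = 0.12900; update p ← p + (dp/dt)·Δt with the new parameters.
t = 1: p = 0.12900 + (-0.04388) = 0.08512
t = 2: p = 0.08512 + (-0.00624) = 0.07888
t = 3: p = 0.07888 + (-0.00089) = 0.07800

0.078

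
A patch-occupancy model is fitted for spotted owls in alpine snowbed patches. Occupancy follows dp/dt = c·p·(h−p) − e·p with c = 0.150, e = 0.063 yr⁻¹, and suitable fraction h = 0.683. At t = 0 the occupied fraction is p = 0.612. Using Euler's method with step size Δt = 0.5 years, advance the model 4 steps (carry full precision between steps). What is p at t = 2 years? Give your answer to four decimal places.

Update rule: p ← p + [c·p·(h−p) − e·p]·Δt with Δt = 0.5.
p: 0.61200 → 0.59598  (Δp = -0.01602)
p: 0.59598 → 0.58110  (Δp = -0.01488)
p: 0.58110 → 0.56723  (Δp = -0.01386)
p: 0.56723 → 0.55429  (Δp = -0.01294)

0.5543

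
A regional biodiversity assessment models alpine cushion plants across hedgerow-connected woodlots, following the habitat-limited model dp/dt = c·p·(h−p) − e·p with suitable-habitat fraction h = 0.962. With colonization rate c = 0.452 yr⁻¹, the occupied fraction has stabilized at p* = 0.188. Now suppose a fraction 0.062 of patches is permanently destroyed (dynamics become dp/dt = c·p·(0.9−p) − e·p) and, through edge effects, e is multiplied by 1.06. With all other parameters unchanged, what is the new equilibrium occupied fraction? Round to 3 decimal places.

0.080

Balance c(h−p*) = e gives e = 0.452×(0.962 − 0.18800) = 0.34985.
New p* = 0.9 − e/c = 0.9 − 0.37084/0.45200 = 0.07956.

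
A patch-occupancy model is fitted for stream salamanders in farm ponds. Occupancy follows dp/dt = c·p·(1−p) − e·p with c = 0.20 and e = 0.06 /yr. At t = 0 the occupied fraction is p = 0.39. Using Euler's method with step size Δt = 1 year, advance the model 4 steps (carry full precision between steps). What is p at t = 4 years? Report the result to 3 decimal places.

0.483

Update rule: p ← p + [c·p·(1−p) − e·p]·Δt with Δt = 1.
step 1: Δp = +0.02418, p = 0.41418
step 2: Δp = +0.02368, p = 0.43786
step 3: Δp = +0.02296, p = 0.46081
step 4: Δp = +0.02204, p = 0.48286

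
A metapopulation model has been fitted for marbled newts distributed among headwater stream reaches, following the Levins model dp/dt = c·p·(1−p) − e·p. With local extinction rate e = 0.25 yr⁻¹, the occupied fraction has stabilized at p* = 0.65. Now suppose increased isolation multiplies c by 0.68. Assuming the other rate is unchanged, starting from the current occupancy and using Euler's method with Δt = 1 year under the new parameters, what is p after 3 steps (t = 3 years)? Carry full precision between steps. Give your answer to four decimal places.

0.5433

Balance c(1−p*) = e gives c = e/(1 − 0.65000) = 0.25/0.35000 = 0.71429.
Starting from p₀ = 0.65000; update p ← p + (dp/dt)·Δt with the new parameters.
p: 0.65000 → 0.59800  (Δp = -0.05200)
p: 0.59800 → 0.56526  (Δp = -0.03274)
p: 0.56526 → 0.54331  (Δp = -0.02196)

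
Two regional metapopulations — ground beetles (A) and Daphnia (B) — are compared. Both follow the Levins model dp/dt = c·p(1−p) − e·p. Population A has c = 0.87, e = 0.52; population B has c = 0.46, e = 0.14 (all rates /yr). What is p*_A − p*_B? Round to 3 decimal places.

-0.293

A: p*_A = 1 − 0.52/0.87 = 0.4023.
B: p*_B = 1 − 0.14/0.46 = 0.6957.
p*_A − p*_B = 0.4023 − 0.6957 = -0.2934.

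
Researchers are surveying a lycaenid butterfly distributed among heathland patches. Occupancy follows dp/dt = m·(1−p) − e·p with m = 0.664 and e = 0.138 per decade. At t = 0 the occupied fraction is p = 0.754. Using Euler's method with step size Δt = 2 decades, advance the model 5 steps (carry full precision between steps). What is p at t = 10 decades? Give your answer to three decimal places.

Update rule: p ← p + [m·(1−p) − e·p]·Δt with Δt = 2.
  1  |  dp/dt·Δt = +0.118584  |  p_1 = 0.872584
  2  |  dp/dt·Δt = -0.071625  |  p_2 = 0.800959
  3  |  dp/dt·Δt = +0.043261  |  p_3 = 0.844221
  4  |  dp/dt·Δt = -0.026130  |  p_4 = 0.818091
  5  |  dp/dt·Δt = +0.015782  |  p_5 = 0.833873

0.834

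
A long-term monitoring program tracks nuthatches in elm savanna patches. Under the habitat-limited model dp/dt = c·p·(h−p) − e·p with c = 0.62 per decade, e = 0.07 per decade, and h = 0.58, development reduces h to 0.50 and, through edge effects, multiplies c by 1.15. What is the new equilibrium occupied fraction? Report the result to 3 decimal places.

0.402

Before: p* = h − e/c = 0.58 − 0.07/0.62 = 0.58 − 0.1129 = 0.4671.
After: c = 0.713, e = 0.07, h = 0.50; p* = 0.50 − 0.07/0.713 = 0.4018.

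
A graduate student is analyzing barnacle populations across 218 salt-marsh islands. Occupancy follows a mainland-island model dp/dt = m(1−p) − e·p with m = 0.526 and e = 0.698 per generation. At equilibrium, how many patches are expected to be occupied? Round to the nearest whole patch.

p* = m/(m+e) = 0.526/1.2240 = 0.4297.
Expected occupied patches = N × p* = 218 × 0.4297 = 93.68 ≈ 94.

94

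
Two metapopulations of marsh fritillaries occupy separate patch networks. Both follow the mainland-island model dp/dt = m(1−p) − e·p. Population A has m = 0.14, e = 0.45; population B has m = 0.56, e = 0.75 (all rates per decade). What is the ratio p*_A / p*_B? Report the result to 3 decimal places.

A: p*_A = m/(m+e) = 0.14/0.5900 = 0.2373.
B: p*_B = 0.56/1.3100 = 0.4275.
p*_A / p*_B = 0.2373/0.4275 = 0.5551.

0.555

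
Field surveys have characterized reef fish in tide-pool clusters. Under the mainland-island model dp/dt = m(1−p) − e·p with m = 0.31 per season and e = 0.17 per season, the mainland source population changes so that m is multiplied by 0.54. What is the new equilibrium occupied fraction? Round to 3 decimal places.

0.496

Before: p* = 0.31/(0.31+0.17) = 0.6458.
After: m = 0.1674, e = 0.17; p* = 0.1674/0.3374 = 0.4961.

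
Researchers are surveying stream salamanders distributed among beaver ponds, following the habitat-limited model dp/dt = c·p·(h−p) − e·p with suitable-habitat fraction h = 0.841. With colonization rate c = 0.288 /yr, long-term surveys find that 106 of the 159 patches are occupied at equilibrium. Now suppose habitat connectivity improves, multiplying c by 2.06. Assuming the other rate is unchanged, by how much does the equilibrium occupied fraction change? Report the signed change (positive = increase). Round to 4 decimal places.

0.0897

Observed p* = 106/159 = 0.66667.
Balance c(h−p*) = e gives e = 0.288×(0.841 − 0.66667) = 0.05021.
New p* = 0.841 − e/c = 0.841 − 0.05021/0.59328 = 0.75637.
Δp* = 0.75637 − 0.66667 = +0.08970.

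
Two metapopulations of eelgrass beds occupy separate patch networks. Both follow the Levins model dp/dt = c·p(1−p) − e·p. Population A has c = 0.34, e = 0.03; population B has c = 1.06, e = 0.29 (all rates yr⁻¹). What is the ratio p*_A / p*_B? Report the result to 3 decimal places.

A: p*_A = 1 − 0.03/0.34 = 0.9118.
B: p*_B = 1 − 0.29/1.06 = 0.7264.
p*_A / p*_B = 0.9118/0.7264 = 1.2552.

1.255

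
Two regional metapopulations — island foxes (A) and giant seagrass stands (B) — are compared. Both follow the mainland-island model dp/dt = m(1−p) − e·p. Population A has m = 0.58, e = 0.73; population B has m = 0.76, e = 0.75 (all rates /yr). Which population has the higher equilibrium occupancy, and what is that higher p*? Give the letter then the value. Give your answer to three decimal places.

B, 0.503

A: p*_A = m/(m+e) = 0.58/1.3100 = 0.4427.
B: p*_B = 0.76/1.5100 = 0.5033.
B is higher at 0.5033.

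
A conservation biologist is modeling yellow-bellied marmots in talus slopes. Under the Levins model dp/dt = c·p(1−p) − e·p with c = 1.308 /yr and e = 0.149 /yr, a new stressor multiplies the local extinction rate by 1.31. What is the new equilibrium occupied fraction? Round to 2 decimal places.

0.85

Before: p* = 1 − 0.149/1.308 = 0.8861.
After the change, c = 1.308, e = 0.19519, so p* = 1 − 0.19519/1.308 = 0.8508.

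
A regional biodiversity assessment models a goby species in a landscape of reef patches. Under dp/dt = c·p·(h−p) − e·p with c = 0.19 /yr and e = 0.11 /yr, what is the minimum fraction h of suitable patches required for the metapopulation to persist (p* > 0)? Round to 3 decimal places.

p* = h − e/c is positive only when h > e/c.
h_min = e/c = 0.11/0.19 = 0.5789.

0.579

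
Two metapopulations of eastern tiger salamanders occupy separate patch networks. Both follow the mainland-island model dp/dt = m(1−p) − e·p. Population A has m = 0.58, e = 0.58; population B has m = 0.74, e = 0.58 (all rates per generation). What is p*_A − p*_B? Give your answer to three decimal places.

-0.061

A: p*_A = m/(m+e) = 0.58/1.1600 = 0.5000.
B: p*_B = 0.74/1.3200 = 0.5606.
p*_A − p*_B = 0.5000 − 0.5606 = -0.0606.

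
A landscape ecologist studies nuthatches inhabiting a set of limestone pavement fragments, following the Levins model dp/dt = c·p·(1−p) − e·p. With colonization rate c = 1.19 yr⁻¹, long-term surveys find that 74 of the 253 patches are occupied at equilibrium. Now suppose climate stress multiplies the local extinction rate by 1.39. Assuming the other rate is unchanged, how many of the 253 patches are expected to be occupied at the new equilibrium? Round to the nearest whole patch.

Observed p* = 74/253 = 0.29249.
Balance c(1−p*) = e gives e = 1.19×(1 − 0.29249) = 0.84194.
New p* = 1 − e/c = 1 − 1.17030/1.19000 = 0.01655.
Expected occupied = 253 × 0.01655 = 4.19 ≈ 4.

4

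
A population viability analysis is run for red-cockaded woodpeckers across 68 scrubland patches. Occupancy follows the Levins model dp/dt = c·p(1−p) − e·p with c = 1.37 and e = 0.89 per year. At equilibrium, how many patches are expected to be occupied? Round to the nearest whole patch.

24

p* = 1 − e/c = 1 − 0.89/1.37 = 0.3504.
Expected occupied patches = N × p* = 68 × 0.3504 = 23.82 ≈ 24.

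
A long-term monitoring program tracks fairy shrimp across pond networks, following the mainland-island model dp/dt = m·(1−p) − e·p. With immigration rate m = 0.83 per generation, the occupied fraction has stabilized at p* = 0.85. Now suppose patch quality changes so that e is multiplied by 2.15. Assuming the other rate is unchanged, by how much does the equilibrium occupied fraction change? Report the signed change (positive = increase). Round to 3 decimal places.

-0.125

Balance m(1−p*) = e·p* gives e = m(1−p*)/p* = 0.83×0.15000/0.85000 = 0.14647.
New p* = m/(m+e) = 0.83000/(0.83000+0.31491) = 0.72495.
Δp* = 0.72495 − 0.85000 = -0.12505.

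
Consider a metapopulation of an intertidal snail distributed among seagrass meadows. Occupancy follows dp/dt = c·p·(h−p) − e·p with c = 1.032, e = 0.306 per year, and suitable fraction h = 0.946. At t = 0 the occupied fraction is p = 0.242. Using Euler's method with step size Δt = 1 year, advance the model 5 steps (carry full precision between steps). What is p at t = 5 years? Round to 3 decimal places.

0.632

Update rule: p ← p + [c·p·(h−p) − e·p]·Δt with Δt = 1.
step 1: Δp = +0.10177, p = 0.34377
step 2: Δp = +0.10846, p = 0.45223
step 3: Δp = +0.09206, p = 0.54429
step 4: Δp = +0.05909, p = 0.60338
step 5: Δp = +0.02871, p = 0.63209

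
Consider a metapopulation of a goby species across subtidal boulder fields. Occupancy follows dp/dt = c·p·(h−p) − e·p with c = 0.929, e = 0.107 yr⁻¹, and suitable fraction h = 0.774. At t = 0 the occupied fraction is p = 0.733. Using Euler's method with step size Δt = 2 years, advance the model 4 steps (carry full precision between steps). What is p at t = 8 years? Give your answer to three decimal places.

Update rule: p ← p + [c·p·(h−p) − e·p]·Δt with Δt = 2.
p: 0.73300 → 0.63198  (Δp = -0.10102)
p: 0.63198 → 0.66350  (Δp = +0.03152)
p: 0.66350 → 0.65773  (Δp = -0.00577)
p: 0.65773 → 0.65906  (Δp = +0.00133)

0.659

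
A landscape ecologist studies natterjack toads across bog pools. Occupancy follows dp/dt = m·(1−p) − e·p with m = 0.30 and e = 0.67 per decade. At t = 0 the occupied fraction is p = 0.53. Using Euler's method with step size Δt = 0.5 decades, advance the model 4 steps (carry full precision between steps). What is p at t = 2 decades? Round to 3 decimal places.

Update rule: p ← p + [m·(1−p) − e·p]·Δt with Δt = 0.5.
t = 0.5: p = 0.53000 + (-0.10705) = 0.42295
t = 1: p = 0.42295 + (-0.05513) = 0.36782
t = 1.5: p = 0.36782 + (-0.02839) = 0.33943
t = 2: p = 0.33943 + (-0.01462) = 0.32480

0.325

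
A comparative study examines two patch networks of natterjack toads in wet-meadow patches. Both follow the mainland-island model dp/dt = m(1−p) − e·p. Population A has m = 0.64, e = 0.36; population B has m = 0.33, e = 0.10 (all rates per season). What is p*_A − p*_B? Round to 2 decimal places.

A: p*_A = m/(m+e) = 0.64/1.0000 = 0.6400.
B: p*_B = 0.33/0.4300 = 0.7674.
p*_A − p*_B = 0.6400 − 0.7674 = -0.1274.

-0.13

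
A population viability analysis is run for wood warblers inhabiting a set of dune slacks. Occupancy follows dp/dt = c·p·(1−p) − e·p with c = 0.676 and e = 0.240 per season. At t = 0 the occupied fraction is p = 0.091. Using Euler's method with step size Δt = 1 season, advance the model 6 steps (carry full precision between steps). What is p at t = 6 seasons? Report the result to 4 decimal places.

0.4261

Update rule: p ← p + [c·p·(1−p) − e·p]·Δt with Δt = 1.
t = 1: p = 0.09100 + (+0.03408) = 0.12508
t = 2: p = 0.12508 + (+0.04396) = 0.16904
t = 3: p = 0.16904 + (+0.05438) = 0.22342
t = 4: p = 0.22342 + (+0.06367) = 0.28709
t = 5: p = 0.28709 + (+0.06945) = 0.35654
t = 6: p = 0.35654 + (+0.06952) = 0.42606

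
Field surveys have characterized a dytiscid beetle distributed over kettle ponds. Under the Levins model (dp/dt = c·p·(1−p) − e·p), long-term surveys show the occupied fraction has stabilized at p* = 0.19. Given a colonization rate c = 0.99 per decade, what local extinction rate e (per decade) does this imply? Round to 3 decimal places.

0.802

At equilibrium c(1−p*) = e.
e = 0.99 × (1 − 0.19) = 0.99 × 0.8100 = 0.8019.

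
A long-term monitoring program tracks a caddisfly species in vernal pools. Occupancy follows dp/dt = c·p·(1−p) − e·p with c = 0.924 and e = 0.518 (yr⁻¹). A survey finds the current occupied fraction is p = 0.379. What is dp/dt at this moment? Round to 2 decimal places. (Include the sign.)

Colonization term: c·p·(1−p) = 0.924×0.379×0.6210 = 0.21747.
Extinction term: e·p = 0.19632.
dp/dt = 0.21747 − 0.19632 = 0.02115.

0.02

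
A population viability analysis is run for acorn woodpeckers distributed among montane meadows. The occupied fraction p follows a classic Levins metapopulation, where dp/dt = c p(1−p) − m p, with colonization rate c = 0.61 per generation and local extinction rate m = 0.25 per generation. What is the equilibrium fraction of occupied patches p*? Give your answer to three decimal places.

Setting dp/dt = 0 and dividing through by p* gives c·(1−p*) = m.
So p* = 1 − m/c = 1 − 0.25/0.61 = 1 − 0.4098 = 0.5902.

0.590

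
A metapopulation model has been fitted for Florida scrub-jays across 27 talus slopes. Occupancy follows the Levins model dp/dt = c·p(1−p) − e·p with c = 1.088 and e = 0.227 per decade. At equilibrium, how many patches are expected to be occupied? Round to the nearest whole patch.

21

p* = 1 − e/c = 1 − 0.227/1.088 = 0.7914.
Expected occupied patches = N × p* = 27 × 0.7914 = 21.37 ≈ 21.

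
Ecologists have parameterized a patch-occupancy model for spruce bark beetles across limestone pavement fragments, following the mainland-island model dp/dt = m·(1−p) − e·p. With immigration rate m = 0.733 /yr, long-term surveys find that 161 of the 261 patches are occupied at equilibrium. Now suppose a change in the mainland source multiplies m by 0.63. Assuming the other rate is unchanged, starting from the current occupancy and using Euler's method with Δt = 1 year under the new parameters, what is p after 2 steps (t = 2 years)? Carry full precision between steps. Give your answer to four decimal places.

Observed p* = 161/261 = 0.61686.
Balance m(1−p*) = e·p* gives e = m(1−p*)/p* = 0.733×0.38314/0.61686 = 0.45528.
Starting from p₀ = 0.61686; update p ← p + (dp/dt)·Δt with the new parameters.
t = 1: p = 0.61686 + (-0.10391) = 0.51295
t = 2: p = 0.51295 + (-0.00862) = 0.50433

0.5043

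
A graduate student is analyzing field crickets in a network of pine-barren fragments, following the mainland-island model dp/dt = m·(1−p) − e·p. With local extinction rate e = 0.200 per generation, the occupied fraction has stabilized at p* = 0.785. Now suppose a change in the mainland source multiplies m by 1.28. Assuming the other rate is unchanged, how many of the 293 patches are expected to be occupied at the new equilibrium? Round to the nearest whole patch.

241

Balance m(1−p*) = e·p* gives m = e·p*/(1−p*) = 0.200×0.78500/0.21500 = 0.73023.
New p* = m/(m+e) = 0.93469/(0.93469+0.20000) = 0.82374.
Expected occupied = 293 × 0.82374 = 241.36 ≈ 241.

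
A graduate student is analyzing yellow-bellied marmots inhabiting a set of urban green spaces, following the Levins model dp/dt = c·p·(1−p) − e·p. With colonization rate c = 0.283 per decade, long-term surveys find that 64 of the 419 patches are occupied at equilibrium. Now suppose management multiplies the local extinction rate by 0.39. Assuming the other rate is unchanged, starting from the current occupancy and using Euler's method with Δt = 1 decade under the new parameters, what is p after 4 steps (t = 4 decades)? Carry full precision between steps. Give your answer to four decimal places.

Observed p* = 64/419 = 0.15274.
Balance c(1−p*) = e gives e = 0.283×(1 − 0.15274) = 0.23977.
Starting from p₀ = 0.15274; update p ← p + (dp/dt)·Δt with the new parameters.
t = 1: p = 0.15274 + (+0.02234) = 0.17509
t = 2: p = 0.17509 + (+0.02450) = 0.19959
t = 3: p = 0.19959 + (+0.02655) = 0.22613
t = 4: p = 0.22613 + (+0.02838) = 0.25451

0.2545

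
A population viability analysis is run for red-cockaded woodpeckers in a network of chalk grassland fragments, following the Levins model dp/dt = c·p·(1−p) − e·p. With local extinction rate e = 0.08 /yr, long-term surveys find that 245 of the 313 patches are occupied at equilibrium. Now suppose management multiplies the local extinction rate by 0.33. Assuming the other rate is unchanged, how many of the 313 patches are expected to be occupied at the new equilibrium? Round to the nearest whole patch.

291

Observed p* = 245/313 = 0.78275.
Balance c(1−p*) = e gives c = e/(1 − 0.78275) = 0.08/0.21725 = 0.36824.
New p* = 1 − e/c = 1 − 0.02640/0.36824 = 0.92831.
Expected occupied = 313 × 0.92831 = 290.56 ≈ 291.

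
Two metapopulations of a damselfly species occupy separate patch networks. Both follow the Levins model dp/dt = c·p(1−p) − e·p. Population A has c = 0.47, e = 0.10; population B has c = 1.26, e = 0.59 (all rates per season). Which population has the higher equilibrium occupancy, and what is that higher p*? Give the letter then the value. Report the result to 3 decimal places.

A: p*_A = 1 − 0.10/0.47 = 0.7872.
B: p*_B = 1 − 0.59/1.26 = 0.5317.
A is higher at 0.7872.

A, 0.787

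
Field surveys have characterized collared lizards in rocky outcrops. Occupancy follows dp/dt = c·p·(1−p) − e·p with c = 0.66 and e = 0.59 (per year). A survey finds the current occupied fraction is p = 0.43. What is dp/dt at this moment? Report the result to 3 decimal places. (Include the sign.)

Colonization term: c·p·(1−p) = 0.66×0.43×0.5700 = 0.16177.
Extinction term: e·p = 0.25370.
dp/dt = 0.16177 − 0.25370 = -0.09193.

-0.092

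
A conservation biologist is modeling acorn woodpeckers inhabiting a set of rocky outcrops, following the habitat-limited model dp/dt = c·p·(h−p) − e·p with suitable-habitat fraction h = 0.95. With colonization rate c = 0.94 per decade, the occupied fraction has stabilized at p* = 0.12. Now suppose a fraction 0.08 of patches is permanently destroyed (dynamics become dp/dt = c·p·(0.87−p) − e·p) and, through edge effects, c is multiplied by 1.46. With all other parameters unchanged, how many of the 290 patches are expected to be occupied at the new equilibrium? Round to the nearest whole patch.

87

Balance c(h−p*) = e gives e = 0.94×(0.95 − 0.12000) = 0.78020.
New p* = 0.87 − e/c = 0.87 − 0.78020/1.37240 = 0.30151.
Expected occupied = 290 × 0.30151 = 87.44 ≈ 87.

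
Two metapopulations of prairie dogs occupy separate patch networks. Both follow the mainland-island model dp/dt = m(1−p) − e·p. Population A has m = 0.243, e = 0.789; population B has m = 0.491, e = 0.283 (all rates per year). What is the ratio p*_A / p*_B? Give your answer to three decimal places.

A: p*_A = m/(m+e) = 0.243/1.0320 = 0.2355.
B: p*_B = 0.491/0.7740 = 0.6344.
p*_A / p*_B = 0.2355/0.6344 = 0.3712.

0.371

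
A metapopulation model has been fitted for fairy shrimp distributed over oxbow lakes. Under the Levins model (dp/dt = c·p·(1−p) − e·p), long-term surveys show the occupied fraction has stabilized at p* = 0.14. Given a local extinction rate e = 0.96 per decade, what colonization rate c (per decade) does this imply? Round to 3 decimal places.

At equilibrium c(1−p*) = e, so c = e/(1−p*).
c = 0.96/(1 − 0.14) = 0.96/0.8600 = 1.1163.

1.116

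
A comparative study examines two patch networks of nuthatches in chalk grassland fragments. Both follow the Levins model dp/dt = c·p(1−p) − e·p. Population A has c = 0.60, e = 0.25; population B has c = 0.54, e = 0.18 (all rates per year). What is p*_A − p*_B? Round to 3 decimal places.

-0.083

A: p*_A = 1 − 0.25/0.60 = 0.5833.
B: p*_B = 1 − 0.18/0.54 = 0.6667.
p*_A − p*_B = 0.5833 − 0.6667 = -0.0833.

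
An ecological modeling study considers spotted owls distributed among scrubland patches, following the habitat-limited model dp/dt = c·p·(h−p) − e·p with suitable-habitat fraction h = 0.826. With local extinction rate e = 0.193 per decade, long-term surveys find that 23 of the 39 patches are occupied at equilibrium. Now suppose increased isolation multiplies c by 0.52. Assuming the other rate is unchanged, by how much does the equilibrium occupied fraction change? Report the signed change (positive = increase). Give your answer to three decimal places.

-0.218

Observed p* = 23/39 = 0.58974.
Balance c(h−p*) = e gives c = e/(0.826 − 0.58974) = 0.193/0.23626 = 0.81690.
New p* = 0.826 − e/c = 0.826 − 0.19300/0.42479 = 0.37166.
Δp* = 0.37166 − 0.58974 = -0.21808.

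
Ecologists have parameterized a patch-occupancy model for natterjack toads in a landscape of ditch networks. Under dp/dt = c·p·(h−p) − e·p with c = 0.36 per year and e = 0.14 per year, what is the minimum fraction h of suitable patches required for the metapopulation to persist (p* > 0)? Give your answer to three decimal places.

0.389

p* = h − e/c is positive only when h > e/c.
h_min = e/c = 0.14/0.36 = 0.3889.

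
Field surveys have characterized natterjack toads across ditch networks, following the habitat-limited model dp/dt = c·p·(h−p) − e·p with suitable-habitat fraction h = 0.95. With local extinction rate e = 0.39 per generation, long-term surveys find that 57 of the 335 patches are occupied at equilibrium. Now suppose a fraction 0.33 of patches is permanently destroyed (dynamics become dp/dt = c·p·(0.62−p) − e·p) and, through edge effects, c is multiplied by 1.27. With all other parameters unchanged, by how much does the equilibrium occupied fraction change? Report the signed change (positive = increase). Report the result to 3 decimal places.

Observed p* = 57/335 = 0.17015.
Balance c(h−p*) = e gives c = e/(0.95 − 0.17015) = 0.39/0.77985 = 0.50010.
New p* = 0.62 − e/c = 0.62 − 0.39000/0.63513 = 0.00595.
Δp* = 0.00595 − 0.17015 = -0.16420.

-0.164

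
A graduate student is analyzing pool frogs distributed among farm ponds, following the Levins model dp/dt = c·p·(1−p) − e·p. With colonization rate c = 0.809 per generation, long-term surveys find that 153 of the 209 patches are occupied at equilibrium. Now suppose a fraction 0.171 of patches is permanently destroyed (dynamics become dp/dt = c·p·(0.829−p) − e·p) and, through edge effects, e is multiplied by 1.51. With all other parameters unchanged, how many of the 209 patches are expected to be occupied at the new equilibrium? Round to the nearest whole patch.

89

Observed p* = 153/209 = 0.73206.
Balance c(1−p*) = e gives e = 0.809×(1 − 0.73206) = 0.21676.
New p* = 0.829 − e/c = 0.829 − 0.32731/0.80900 = 0.42441.
Expected occupied = 209 × 0.42441 = 88.70 ≈ 89.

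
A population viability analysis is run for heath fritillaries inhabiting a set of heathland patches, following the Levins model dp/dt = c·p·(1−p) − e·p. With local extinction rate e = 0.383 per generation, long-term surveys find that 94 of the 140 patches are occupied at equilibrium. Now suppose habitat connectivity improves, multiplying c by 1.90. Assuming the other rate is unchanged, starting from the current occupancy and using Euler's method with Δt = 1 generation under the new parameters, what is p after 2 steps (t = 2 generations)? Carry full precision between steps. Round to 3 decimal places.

0.751

Observed p* = 94/140 = 0.67143.
Balance c(1−p*) = e gives c = e/(1 − 0.67143) = 0.383/0.32857 = 1.16565.
Starting from p₀ = 0.67143; update p ← p + (dp/dt)·Δt with the new parameters.
step 1: Δp = +0.23144, p = 0.90287
step 2: Δp = -0.15158, p = 0.75129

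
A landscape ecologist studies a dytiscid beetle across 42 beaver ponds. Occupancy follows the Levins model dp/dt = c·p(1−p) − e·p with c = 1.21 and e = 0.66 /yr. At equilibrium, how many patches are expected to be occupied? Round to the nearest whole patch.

p* = 1 − e/c = 1 − 0.66/1.21 = 0.4545.
Expected occupied patches = N × p* = 42 × 0.4545 = 19.09 ≈ 19.

19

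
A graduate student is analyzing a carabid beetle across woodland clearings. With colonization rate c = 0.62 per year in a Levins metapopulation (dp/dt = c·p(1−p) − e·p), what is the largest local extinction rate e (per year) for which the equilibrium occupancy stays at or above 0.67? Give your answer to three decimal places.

0.205

1 − e/c ≥ 0.67 ⇒ e ≤ c(1 − 0.67) = 0.62 × 0.3300.
e_max = 0.2046.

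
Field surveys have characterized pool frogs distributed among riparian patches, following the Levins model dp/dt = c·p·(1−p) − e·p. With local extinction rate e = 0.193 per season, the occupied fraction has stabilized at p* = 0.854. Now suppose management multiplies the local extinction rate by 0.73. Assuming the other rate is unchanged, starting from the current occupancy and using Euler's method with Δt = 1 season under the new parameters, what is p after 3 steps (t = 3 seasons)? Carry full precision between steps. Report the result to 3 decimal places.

0.894

Balance c(1−p*) = e gives c = e/(1 − 0.85400) = 0.193/0.14600 = 1.32192.
Starting from p₀ = 0.85400; update p ← p + (dp/dt)·Δt with the new parameters.
t = 1: p = 0.85400 + (+0.04450) = 0.89850
t = 2: p = 0.89850 + (-0.00604) = 0.89247
t = 3: p = 0.89247 + (+0.00113) = 0.89359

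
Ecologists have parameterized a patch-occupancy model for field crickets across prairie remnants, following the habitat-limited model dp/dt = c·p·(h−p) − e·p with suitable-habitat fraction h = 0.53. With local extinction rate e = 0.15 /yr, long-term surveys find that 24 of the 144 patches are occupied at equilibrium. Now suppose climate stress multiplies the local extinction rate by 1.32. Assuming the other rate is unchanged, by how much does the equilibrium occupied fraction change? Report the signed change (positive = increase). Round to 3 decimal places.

-0.116

Observed p* = 24/144 = 0.16667.
Balance c(h−p*) = e gives c = e/(0.53 − 0.16667) = 0.15/0.36333 = 0.41285.
New p* = 0.53 − e/c = 0.53 − 0.19800/0.41285 = 0.05041.
Δp* = 0.05041 − 0.16667 = -0.11626.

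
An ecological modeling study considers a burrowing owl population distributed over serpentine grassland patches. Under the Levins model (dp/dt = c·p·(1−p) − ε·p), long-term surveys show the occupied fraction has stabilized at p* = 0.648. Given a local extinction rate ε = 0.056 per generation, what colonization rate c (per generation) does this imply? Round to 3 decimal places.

At equilibrium c(1−p*) = ε, so c = ε/(1−p*).
c = 0.056/(1 − 0.648) = 0.056/0.3520 = 0.1591.

0.159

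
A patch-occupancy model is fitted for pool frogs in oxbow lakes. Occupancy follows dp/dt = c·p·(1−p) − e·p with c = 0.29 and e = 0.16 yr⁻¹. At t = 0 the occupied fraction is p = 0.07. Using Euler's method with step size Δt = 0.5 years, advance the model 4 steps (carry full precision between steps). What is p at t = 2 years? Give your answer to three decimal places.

0.086

Update rule: p ← p + [c·p·(1−p) − e·p]·Δt with Δt = 0.5.
p: 0.07000 → 0.07384  (Δp = +0.00384)
p: 0.07384 → 0.07785  (Δp = +0.00401)
p: 0.07785 → 0.08203  (Δp = +0.00418)
p: 0.08203 → 0.08639  (Δp = +0.00436)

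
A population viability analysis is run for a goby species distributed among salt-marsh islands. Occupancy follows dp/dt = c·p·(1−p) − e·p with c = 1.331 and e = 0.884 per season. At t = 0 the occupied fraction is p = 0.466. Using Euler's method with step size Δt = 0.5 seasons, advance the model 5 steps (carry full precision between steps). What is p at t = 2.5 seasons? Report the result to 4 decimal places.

0.3623

Update rule: p ← p + [c·p·(1−p) − e·p]·Δt with Δt = 0.5.
step 1: Δp = -0.04037, p = 0.42563
step 2: Δp = -0.02544, p = 0.40020
step 3: Δp = -0.01714, p = 0.38306
step 4: Δp = -0.01204, p = 0.37102
step 5: Δp = -0.00869, p = 0.36233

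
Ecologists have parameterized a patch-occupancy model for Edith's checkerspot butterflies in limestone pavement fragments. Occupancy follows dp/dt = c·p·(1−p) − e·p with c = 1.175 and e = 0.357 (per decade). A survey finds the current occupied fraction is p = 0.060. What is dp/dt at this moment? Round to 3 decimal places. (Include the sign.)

Colonization term: c·p·(1−p) = 1.175×0.060×0.9400 = 0.06627.
Extinction term: e·p = 0.02142.
dp/dt = 0.06627 − 0.02142 = 0.04485.

0.045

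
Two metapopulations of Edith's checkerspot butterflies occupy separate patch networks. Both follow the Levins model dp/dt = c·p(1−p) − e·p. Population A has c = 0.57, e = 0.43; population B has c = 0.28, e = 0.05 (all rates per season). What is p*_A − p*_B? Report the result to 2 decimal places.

-0.58

A: p*_A = 1 − 0.43/0.57 = 0.2456.
B: p*_B = 1 − 0.05/0.28 = 0.8214.
p*_A − p*_B = 0.2456 − 0.8214 = -0.5758.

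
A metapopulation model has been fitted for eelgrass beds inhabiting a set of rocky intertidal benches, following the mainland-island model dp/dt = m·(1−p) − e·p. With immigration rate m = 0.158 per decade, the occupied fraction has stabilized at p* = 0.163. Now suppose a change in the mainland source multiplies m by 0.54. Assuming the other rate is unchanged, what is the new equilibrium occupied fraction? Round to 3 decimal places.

0.095

Balance m(1−p*) = e·p* gives e = m(1−p*)/p* = 0.158×0.83700/0.16300 = 0.81133.
New p* = m/(m+e) = 0.08532/(0.08532+0.81133) = 0.09515.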